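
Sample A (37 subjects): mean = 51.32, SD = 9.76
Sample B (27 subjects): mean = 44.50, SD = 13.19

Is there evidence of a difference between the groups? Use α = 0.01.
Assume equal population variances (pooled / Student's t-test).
Student's two-sample t-test (equal variances):
H₀: μ₁ = μ₂
H₁: μ₁ ≠ μ₂
df = n₁ + n₂ - 2 = 62
Pooled variance s_p² = [(n₁-1)s₁² + (n₂-1)s₂²] / (n₁ + n₂ - 2) = [(36)(9.76²) + (26)(13.19²)] / 62 = 128.2686
SE = √(s_p²(1/n₁ + 1/n₂)) = √(128.2686 × (1/37 + 1/27)) = 2.8666
t = (x̄₁ - x̄₂) / SE = (51.32 - 44.50) / 2.8666 = 6.82 / 2.8666 = 2.379
p-value = 0.0204

Since p-value > α = 0.01, we fail to reject H₀.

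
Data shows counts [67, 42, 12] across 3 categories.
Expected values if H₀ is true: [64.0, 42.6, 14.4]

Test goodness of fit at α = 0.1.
Chi-square goodness of fit test:
H₀: observed counts match expected distribution
H₁: observed counts differ from expected distribution
df = k - 1 = 2
χ² = Σ(O - E)²/E
   = (67 - 64.0)²/64.0 + (42 - 42.6)²/42.6 + (12 - 14.4)²/14.4
   = 0.141 + 0.008 + 0.400
   = 0.55
p-value = 0.7599

Since p-value > α = 0.1, we fail to reject H₀.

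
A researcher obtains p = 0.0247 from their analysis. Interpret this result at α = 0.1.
Since p = 0.0247 < α = 0.1, reject H₀.
There is sufficient evidence to reject the null hypothesis; the result is statistically significant at the 0.1 level.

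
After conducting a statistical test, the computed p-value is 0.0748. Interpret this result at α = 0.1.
Since p = 0.0748 < α = 0.1, reject H₀.
There is sufficient evidence to reject the null hypothesis; the result is statistically significant at the 0.1 level.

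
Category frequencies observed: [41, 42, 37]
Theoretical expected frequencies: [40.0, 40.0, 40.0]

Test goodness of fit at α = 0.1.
Chi-square goodness of fit test:
H₀: observed counts match expected distribution
H₁: observed counts differ from expected distribution
df = k - 1 = 2
χ² = Σ(O - E)²/E
   = (41 - 40.0)²/40.0 + (42 - 40.0)²/40.0 + (37 - 40.0)²/40.0
   = 0.025 + 0.100 + 0.225
   = 0.35
p-value = 0.8395

Since p-value > α = 0.1, we fail to reject H₀.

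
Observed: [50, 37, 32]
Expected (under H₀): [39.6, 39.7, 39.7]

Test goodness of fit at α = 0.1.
Chi-square goodness of fit test:
H₀: observed counts match expected distribution
H₁: observed counts differ from expected distribution
df = k - 1 = 2
χ² = Σ(O - E)²/E
   = (50 - 39.6)²/39.6 + (37 - 39.7)²/39.7 + (32 - 39.7)²/39.7
   = 2.731 + 0.184 + 1.493
   = 4.41
p-value = 0.1103

Since p-value > α = 0.1, we fail to reject H₀.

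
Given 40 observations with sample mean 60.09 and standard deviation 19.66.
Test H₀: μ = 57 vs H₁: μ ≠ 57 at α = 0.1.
One-sample t-test:
H₀: μ = 57
H₁: μ ≠ 57
df = n - 1 = 39
t = (x̄ - μ₀) / (s/√n) = (60.09 - 57) / (19.66/√40) = 0.994
p-value = 0.3263

Since p-value > α = 0.1, we fail to reject H₀.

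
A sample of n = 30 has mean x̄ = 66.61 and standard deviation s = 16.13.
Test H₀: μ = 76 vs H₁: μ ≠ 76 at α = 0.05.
One-sample t-test:
H₀: μ = 76
H₁: μ ≠ 76
df = n - 1 = 29
t = (x̄ - μ₀) / (s/√n) = (66.61 - 76) / (16.13/√30) = -3.189
p-value = 0.0034

Since p-value < α = 0.05, we reject H₀.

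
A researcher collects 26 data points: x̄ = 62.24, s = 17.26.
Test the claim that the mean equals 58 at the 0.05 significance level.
One-sample t-test:
H₀: μ = 58
H₁: μ ≠ 58
df = n - 1 = 25
t = (x̄ - μ₀) / (s/√n) = (62.24 - 58) / (17.26/√26) = 1.253
p-value = 0.2219

Since p-value > α = 0.05, we fail to reject H₀.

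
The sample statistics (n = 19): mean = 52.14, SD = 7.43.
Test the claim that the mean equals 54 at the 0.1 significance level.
One-sample t-test:
H₀: μ = 54
H₁: μ ≠ 54
df = n - 1 = 18
t = (x̄ - μ₀) / (s/√n) = (52.14 - 54) / (7.43/√19) = -1.091
p-value = 0.2896

Since p-value > α = 0.1, we fail to reject H₀.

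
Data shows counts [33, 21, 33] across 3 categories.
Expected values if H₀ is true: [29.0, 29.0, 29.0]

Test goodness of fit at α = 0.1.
Chi-square goodness of fit test:
H₀: observed counts match expected distribution
H₁: observed counts differ from expected distribution
df = k - 1 = 2
χ² = Σ(O - E)²/E
   = (33 - 29.0)²/29.0 + (21 - 29.0)²/29.0 + (33 - 29.0)²/29.0
   = 0.552 + 2.207 + 0.552
   = 3.31
p-value = 0.1911

Since p-value > α = 0.1, we fail to reject H₀.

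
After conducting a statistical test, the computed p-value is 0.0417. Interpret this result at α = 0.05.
Since p = 0.0417 < α = 0.05, reject H₀.
There is sufficient evidence to reject the null hypothesis; the result is statistically significant at the 0.05 level.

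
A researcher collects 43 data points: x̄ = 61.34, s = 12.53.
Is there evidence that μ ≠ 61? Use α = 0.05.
One-sample t-test:
H₀: μ = 61
H₁: μ ≠ 61
df = n - 1 = 42
t = (x̄ - μ₀) / (s/√n) = (61.34 - 61) / (12.53/√43) = 0.178
p-value = 0.8596

Since p-value > α = 0.05, we fail to reject H₀.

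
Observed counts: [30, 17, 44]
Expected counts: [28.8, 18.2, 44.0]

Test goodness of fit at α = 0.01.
Chi-square goodness of fit test:
H₀: observed counts match expected distribution
H₁: observed counts differ from expected distribution
df = k - 1 = 2
χ² = Σ(O - E)²/E
   = (30 - 28.8)²/28.8 + (17 - 18.2)²/18.2 + (44 - 44.0)²/44.0
   = 0.050 + 0.079 + 0.000
   = 0.13
p-value = 0.9375

Since p-value > α = 0.01, we fail to reject H₀.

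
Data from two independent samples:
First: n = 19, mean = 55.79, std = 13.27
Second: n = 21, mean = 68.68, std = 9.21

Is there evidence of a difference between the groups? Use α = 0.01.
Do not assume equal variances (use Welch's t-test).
Welch's two-sample t-test:
H₀: μ₁ = μ₂
H₁: μ₁ ≠ μ₂
s₁²/n₁ = 13.27²/19 = 9.2680,  s₂²/n₂ = 9.21²/21 = 4.0392
SE = √(s₁²/n₁ + s₂²/n₂) = √(9.2680 + 4.0392) = 3.6479
df (Welch-Satterthwaite) = (s₁²/n₁ + s₂²/n₂)² / [(s₁²/n₁)²/(n₁-1) + (s₂²/n₂)²/(n₂-1)] ≈ 31.69
t = (x̄₁ - x̄₂) / SE = (55.79 - 68.68) / 3.6479 = -12.89 / 3.6479 = -3.534
p-value = 0.0013

Since p-value < α = 0.01, we reject H₀.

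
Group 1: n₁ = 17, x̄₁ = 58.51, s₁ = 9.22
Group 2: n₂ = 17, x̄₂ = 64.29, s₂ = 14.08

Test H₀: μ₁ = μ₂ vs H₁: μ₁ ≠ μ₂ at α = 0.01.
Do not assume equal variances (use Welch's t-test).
Welch's two-sample t-test:
H₀: μ₁ = μ₂
H₁: μ₁ ≠ μ₂
s₁²/n₁ = 9.22²/17 = 5.0005,  s₂²/n₂ = 14.08²/17 = 11.6616
SE = √(s₁²/n₁ + s₂²/n₂) = √(5.0005 + 11.6616) = 4.0819
df (Welch-Satterthwaite) = (s₁²/n₁ + s₂²/n₂)² / [(s₁²/n₁)²/(n₁-1) + (s₂²/n₂)²/(n₂-1)] ≈ 27.59
t = (x̄₁ - x̄₂) / SE = (58.51 - 64.29) / 4.0819 = -5.78 / 4.0819 = -1.416
p-value = 0.1680

Since p-value > α = 0.01, we fail to reject H₀.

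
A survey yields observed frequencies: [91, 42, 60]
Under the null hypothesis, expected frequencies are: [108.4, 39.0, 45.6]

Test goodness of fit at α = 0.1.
Chi-square goodness of fit test:
H₀: observed counts match expected distribution
H₁: observed counts differ from expected distribution
df = k - 1 = 2
χ² = Σ(O - E)²/E
   = (91 - 108.4)²/108.4 + (42 - 39.0)²/39.0 + (60 - 45.6)²/45.6
   = 2.793 + 0.231 + 4.547
   = 7.57
p-value = 0.0227

Since p-value < α = 0.1, we reject H₀.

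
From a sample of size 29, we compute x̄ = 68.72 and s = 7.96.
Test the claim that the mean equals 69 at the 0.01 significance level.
One-sample t-test:
H₀: μ = 69
H₁: μ ≠ 69
df = n - 1 = 28
t = (x̄ - μ₀) / (s/√n) = (68.72 - 69) / (7.96/√29) = -0.189
p-value = 0.8511

Since p-value > α = 0.01, we fail to reject H₀.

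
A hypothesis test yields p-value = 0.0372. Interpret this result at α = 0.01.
Since p = 0.0372 > α = 0.01, fail to reject H₀.
There is insufficient evidence to reject the null hypothesis; the result is not statistically significant at the 0.01 level.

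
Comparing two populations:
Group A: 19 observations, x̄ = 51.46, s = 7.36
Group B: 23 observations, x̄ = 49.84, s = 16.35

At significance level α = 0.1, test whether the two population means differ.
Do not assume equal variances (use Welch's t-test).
Welch's two-sample t-test:
H₀: μ₁ = μ₂
H₁: μ₁ ≠ μ₂
s₁²/n₁ = 7.36²/19 = 2.8510,  s₂²/n₂ = 16.35²/23 = 11.6227
SE = √(s₁²/n₁ + s₂²/n₂) = √(2.8510 + 11.6227) = 3.8044
df (Welch-Satterthwaite) = (s₁²/n₁ + s₂²/n₂)² / [(s₁²/n₁)²/(n₁-1) + (s₂²/n₂)²/(n₂-1)] ≈ 31.78
t = (x̄₁ - x̄₂) / SE = (51.46 - 49.84) / 3.8044 = 1.62 / 3.8044 = 0.426
p-value = 0.6731

Since p-value > α = 0.1, we fail to reject H₀.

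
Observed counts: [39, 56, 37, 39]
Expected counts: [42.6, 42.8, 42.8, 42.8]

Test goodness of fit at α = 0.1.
Chi-square goodness of fit test:
H₀: observed counts match expected distribution
H₁: observed counts differ from expected distribution
df = k - 1 = 3
χ² = Σ(O - E)²/E
   = (39 - 42.6)²/42.6 + (56 - 42.8)²/42.8 + (37 - 42.8)²/42.8 + (39 - 42.8)²/42.8
   = 0.304 + 4.071 + 0.786 + 0.337
   = 5.50
p-value = 0.1387

Since p-value > α = 0.1, we fail to reject H₀.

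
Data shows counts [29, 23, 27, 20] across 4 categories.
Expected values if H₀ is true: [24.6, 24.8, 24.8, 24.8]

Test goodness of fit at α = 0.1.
Chi-square goodness of fit test:
H₀: observed counts match expected distribution
H₁: observed counts differ from expected distribution
df = k - 1 = 3
χ² = Σ(O - E)²/E
   = (29 - 24.6)²/24.6 + (23 - 24.8)²/24.8 + (27 - 24.8)²/24.8 + (20 - 24.8)²/24.8
   = 0.787 + 0.131 + 0.195 + 0.929
   = 2.04
p-value = 0.5638

Since p-value > α = 0.1, we fail to reject H₀.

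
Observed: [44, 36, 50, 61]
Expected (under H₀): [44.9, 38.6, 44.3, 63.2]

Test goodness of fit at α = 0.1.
Chi-square goodness of fit test:
H₀: observed counts match expected distribution
H₁: observed counts differ from expected distribution
df = k - 1 = 3
χ² = Σ(O - E)²/E
   = (44 - 44.9)²/44.9 + (36 - 38.6)²/38.6 + (50 - 44.3)²/44.3 + (61 - 63.2)²/63.2
   = 0.018 + 0.175 + 0.733 + 0.077
   = 1.00
p-value = 0.8005

Since p-value > α = 0.1, we fail to reject H₀.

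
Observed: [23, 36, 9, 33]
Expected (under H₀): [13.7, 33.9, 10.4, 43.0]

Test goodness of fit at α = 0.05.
Chi-square goodness of fit test:
H₀: observed counts match expected distribution
H₁: observed counts differ from expected distribution
df = k - 1 = 3
χ² = Σ(O - E)²/E
   = (23 - 13.7)²/13.7 + (36 - 33.9)²/33.9 + (9 - 10.4)²/10.4 + (33 - 43.0)²/43.0
   = 6.313 + 0.130 + 0.188 + 2.326
   = 8.96
p-value = 0.0299

Since p-value < α = 0.05, we reject H₀.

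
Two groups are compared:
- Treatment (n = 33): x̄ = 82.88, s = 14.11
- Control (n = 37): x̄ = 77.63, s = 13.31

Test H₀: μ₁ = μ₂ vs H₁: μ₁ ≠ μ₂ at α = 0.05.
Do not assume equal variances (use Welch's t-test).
Welch's two-sample t-test:
H₀: μ₁ = μ₂
H₁: μ₁ ≠ μ₂
s₁²/n₁ = 14.11²/33 = 6.0331,  s₂²/n₂ = 13.31²/37 = 4.7880
SE = √(s₁²/n₁ + s₂²/n₂) = √(6.0331 + 4.7880) = 3.2895
df (Welch-Satterthwaite) = (s₁²/n₁ + s₂²/n₂)² / [(s₁²/n₁)²/(n₁-1) + (s₂²/n₂)²/(n₂-1)] ≈ 66.00
t = (x̄₁ - x̄₂) / SE = (82.88 - 77.63) / 3.2895 = 5.25 / 3.2895 = 1.596
p-value = 0.1153

Since p-value > α = 0.05, we fail to reject H₀.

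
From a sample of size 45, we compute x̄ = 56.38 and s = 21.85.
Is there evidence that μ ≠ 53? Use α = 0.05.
One-sample t-test:
H₀: μ = 53
H₁: μ ≠ 53
df = n - 1 = 44
t = (x̄ - μ₀) / (s/√n) = (56.38 - 53) / (21.85/√45) = 1.038
p-value = 0.3051

Since p-value > α = 0.05, we fail to reject H₀.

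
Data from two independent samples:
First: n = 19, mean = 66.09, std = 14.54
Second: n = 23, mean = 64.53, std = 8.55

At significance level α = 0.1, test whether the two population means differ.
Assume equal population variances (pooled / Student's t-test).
Student's two-sample t-test (equal variances):
H₀: μ₁ = μ₂
H₁: μ₁ ≠ μ₂
df = n₁ + n₂ - 2 = 40
Pooled variance s_p² = [(n₁-1)s₁² + (n₂-1)s₂²] / (n₁ + n₂ - 2) = [(18)(14.54²) + (22)(8.55²)] / 40 = 135.3416
SE = √(s_p²(1/n₁ + 1/n₂)) = √(135.3416 × (1/19 + 1/23)) = 3.6066
t = (x̄₁ - x̄₂) / SE = (66.09 - 64.53) / 3.6066 = 1.56 / 3.6066 = 0.433
p-value = 0.6677

Since p-value > α = 0.1, we fail to reject H₀.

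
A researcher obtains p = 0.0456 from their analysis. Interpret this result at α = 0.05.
Since p = 0.0456 < α = 0.05, reject H₀.
There is sufficient evidence to reject the null hypothesis; the result is statistically significant at the 0.05 level.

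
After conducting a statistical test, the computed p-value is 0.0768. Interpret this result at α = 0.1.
Since p = 0.0768 < α = 0.1, reject H₀.
There is sufficient evidence to reject the null hypothesis; the result is statistically significant at the 0.1 level.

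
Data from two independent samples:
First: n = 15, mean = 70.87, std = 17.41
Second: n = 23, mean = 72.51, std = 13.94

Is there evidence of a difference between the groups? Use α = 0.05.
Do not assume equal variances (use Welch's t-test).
Welch's two-sample t-test:
H₀: μ₁ = μ₂
H₁: μ₁ ≠ μ₂
s₁²/n₁ = 17.41²/15 = 20.2072,  s₂²/n₂ = 13.94²/23 = 8.4489
SE = √(s₁²/n₁ + s₂²/n₂) = √(20.2072 + 8.4489) = 5.3531
df (Welch-Satterthwaite) = (s₁²/n₁ + s₂²/n₂)² / [(s₁²/n₁)²/(n₁-1) + (s₂²/n₂)²/(n₂-1)] ≈ 25.34
t = (x̄₁ - x̄₂) / SE = (70.87 - 72.51) / 5.3531 = -1.64 / 5.3531 = -0.306
p-value = 0.7618

Since p-value > α = 0.05, we fail to reject H₀.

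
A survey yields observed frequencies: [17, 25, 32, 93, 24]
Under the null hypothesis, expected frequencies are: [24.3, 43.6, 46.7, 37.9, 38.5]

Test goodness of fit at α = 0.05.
Chi-square goodness of fit test:
H₀: observed counts match expected distribution
H₁: observed counts differ from expected distribution
df = k - 1 = 4
χ² = Σ(O - E)²/E
   = (17 - 24.3)²/24.3 + (25 - 43.6)²/43.6 + (32 - 46.7)²/46.7 + (93 - 37.9)²/37.9 + (24 - 38.5)²/38.5
   = 2.193 + 7.935 + 4.627 + 80.106 + 5.461
   = 100.32
p-value < 0.0001

Since p-value < α = 0.05, we reject H₀.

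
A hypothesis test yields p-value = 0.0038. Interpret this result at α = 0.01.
Since p = 0.0038 < α = 0.01, reject H₀.
There is sufficient evidence to reject the null hypothesis; the result is statistically significant at the 0.01 level.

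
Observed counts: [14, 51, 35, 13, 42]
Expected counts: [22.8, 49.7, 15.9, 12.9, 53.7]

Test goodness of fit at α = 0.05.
Chi-square goodness of fit test:
H₀: observed counts match expected distribution
H₁: observed counts differ from expected distribution
df = k - 1 = 4
χ² = Σ(O - E)²/E
   = (14 - 22.8)²/22.8 + (51 - 49.7)²/49.7 + (35 - 15.9)²/15.9 + (13 - 12.9)²/12.9 + (42 - 53.7)²/53.7
   = 3.396 + 0.034 + 22.944 + 0.001 + 2.549
   = 28.92
p-value < 0.0001

Since p-value < α = 0.05, we reject H₀.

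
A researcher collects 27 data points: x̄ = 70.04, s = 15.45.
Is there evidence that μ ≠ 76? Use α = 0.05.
One-sample t-test:
H₀: μ = 76
H₁: μ ≠ 76
df = n - 1 = 26
t = (x̄ - μ₀) / (s/√n) = (70.04 - 76) / (15.45/√27) = -2.004
p-value = 0.0555

Since p-value > α = 0.05, we fail to reject H₀.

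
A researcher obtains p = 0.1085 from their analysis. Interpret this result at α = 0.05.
Since p = 0.1085 > α = 0.05, fail to reject H₀.
There is insufficient evidence to reject the null hypothesis; the result is not statistically significant at the 0.05 level.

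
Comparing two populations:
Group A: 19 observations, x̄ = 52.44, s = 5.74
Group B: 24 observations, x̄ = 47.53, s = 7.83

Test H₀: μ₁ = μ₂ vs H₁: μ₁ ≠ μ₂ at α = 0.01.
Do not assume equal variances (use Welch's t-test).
Welch's two-sample t-test:
H₀: μ₁ = μ₂
H₁: μ₁ ≠ μ₂
s₁²/n₁ = 5.74²/19 = 1.7341,  s₂²/n₂ = 7.83²/24 = 2.5545
SE = √(s₁²/n₁ + s₂²/n₂) = √(1.7341 + 2.5545) = 2.0709
df (Welch-Satterthwaite) = (s₁²/n₁ + s₂²/n₂)² / [(s₁²/n₁)²/(n₁-1) + (s₂²/n₂)²/(n₂-1)] ≈ 40.80
t = (x̄₁ - x̄₂) / SE = (52.44 - 47.53) / 2.0709 = 4.91 / 2.0709 = 2.371
p-value = 0.0225

Since p-value > α = 0.01, we fail to reject H₀.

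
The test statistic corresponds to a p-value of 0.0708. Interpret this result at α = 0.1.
Since p = 0.0708 < α = 0.1, reject H₀.
There is sufficient evidence to reject the null hypothesis; the result is statistically significant at the 0.1 level.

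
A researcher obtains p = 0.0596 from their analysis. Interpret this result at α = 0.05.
Since p = 0.0596 > α = 0.05, fail to reject H₀.
There is insufficient evidence to reject the null hypothesis; the result is not statistically significant at the 0.05 level.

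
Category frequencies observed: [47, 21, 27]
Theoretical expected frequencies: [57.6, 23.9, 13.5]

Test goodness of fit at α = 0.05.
Chi-square goodness of fit test:
H₀: observed counts match expected distribution
H₁: observed counts differ from expected distribution
df = k - 1 = 2
χ² = Σ(O - E)²/E
   = (47 - 57.6)²/57.6 + (21 - 23.9)²/23.9 + (27 - 13.5)²/13.5
   = 1.951 + 0.352 + 13.500
   = 15.80
p-value = 0.0004

Since p-value < α = 0.05, we reject H₀.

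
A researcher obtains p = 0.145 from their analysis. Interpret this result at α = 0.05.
Since p = 0.145 > α = 0.05, fail to reject H₀.
There is insufficient evidence to reject the null hypothesis; the result is not statistically significant at the 0.05 level.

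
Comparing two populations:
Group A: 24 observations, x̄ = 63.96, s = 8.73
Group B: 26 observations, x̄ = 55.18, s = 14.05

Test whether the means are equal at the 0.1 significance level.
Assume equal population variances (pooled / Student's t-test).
Student's two-sample t-test (equal variances):
H₀: μ₁ = μ₂
H₁: μ₁ ≠ μ₂
df = n₁ + n₂ - 2 = 48
Pooled variance s_p² = [(n₁-1)s₁² + (n₂-1)s₂²] / (n₁ + n₂ - 2) = [(23)(8.73²) + (25)(14.05²)] / 48 = 139.3325
SE = √(s_p²(1/n₁ + 1/n₂)) = √(139.3325 × (1/24 + 1/26)) = 3.3413
t = (x̄₁ - x̄₂) / SE = (63.96 - 55.18) / 3.3413 = 8.78 / 3.3413 = 2.628
p-value = 0.0115

Since p-value < α = 0.1, we reject H₀.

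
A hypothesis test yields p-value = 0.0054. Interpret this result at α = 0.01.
Since p = 0.0054 < α = 0.01, reject H₀.
There is sufficient evidence to reject the null hypothesis; the result is statistically significant at the 0.01 level.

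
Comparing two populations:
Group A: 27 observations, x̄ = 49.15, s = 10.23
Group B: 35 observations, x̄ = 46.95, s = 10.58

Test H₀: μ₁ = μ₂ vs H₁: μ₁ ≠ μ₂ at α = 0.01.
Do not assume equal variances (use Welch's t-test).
Welch's two-sample t-test:
H₀: μ₁ = μ₂
H₁: μ₁ ≠ μ₂
s₁²/n₁ = 10.23²/27 = 3.8760,  s₂²/n₂ = 10.58²/35 = 3.1982
SE = √(s₁²/n₁ + s₂²/n₂) = √(3.8760 + 3.1982) = 2.6597
df (Welch-Satterthwaite) = (s₁²/n₁ + s₂²/n₂)² / [(s₁²/n₁)²/(n₁-1) + (s₂²/n₂)²/(n₂-1)] ≈ 56.96
t = (x̄₁ - x̄₂) / SE = (49.15 - 46.95) / 2.6597 = 2.20 / 2.6597 = 0.827
p-value = 0.4116

Since p-value > α = 0.01, we fail to reject H₀.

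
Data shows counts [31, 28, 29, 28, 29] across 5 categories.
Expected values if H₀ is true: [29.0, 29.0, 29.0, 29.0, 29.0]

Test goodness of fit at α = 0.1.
Chi-square goodness of fit test:
H₀: observed counts match expected distribution
H₁: observed counts differ from expected distribution
df = k - 1 = 4
χ² = Σ(O - E)²/E
   = (31 - 29.0)²/29.0 + (28 - 29.0)²/29.0 + (29 - 29.0)²/29.0 + (28 - 29.0)²/29.0 + (29 - 29.0)²/29.0
   = 0.138 + 0.034 + 0.000 + 0.034 + 0.000
   = 0.21
p-value = 0.9950

Since p-value > α = 0.1, we fail to reject H₀.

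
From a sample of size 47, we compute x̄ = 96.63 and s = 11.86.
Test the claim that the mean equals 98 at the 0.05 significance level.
One-sample t-test:
H₀: μ = 98
H₁: μ ≠ 98
df = n - 1 = 46
t = (x̄ - μ₀) / (s/√n) = (96.63 - 98) / (11.86/√47) = -0.792
p-value = 0.4325

Since p-value > α = 0.05, we fail to reject H₀.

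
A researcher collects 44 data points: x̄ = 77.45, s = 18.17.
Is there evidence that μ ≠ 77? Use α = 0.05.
One-sample t-test:
H₀: μ = 77
H₁: μ ≠ 77
df = n - 1 = 43
t = (x̄ - μ₀) / (s/√n) = (77.45 - 77) / (18.17/√44) = 0.164
p-value = 0.8703

Since p-value > α = 0.05, we fail to reject H₀.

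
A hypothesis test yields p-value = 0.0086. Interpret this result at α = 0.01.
Since p = 0.0086 < α = 0.01, reject H₀.
There is sufficient evidence to reject the null hypothesis; the result is statistically significant at the 0.01 level.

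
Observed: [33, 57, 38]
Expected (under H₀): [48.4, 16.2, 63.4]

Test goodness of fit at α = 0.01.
Chi-square goodness of fit test:
H₀: observed counts match expected distribution
H₁: observed counts differ from expected distribution
df = k - 1 = 2
χ² = Σ(O - E)²/E
   = (33 - 48.4)²/48.4 + (57 - 16.2)²/16.2 + (38 - 63.4)²/63.4
   = 4.900 + 102.756 + 10.176
   = 117.83
p-value < 0.0001

Since p-value < α = 0.01, we reject H₀.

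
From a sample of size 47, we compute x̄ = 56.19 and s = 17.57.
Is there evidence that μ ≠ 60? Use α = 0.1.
One-sample t-test:
H₀: μ = 60
H₁: μ ≠ 60
df = n - 1 = 46
t = (x̄ - μ₀) / (s/√n) = (56.19 - 60) / (17.57/√47) = -1.487
p-value = 0.1439

Since p-value > α = 0.1, we fail to reject H₀.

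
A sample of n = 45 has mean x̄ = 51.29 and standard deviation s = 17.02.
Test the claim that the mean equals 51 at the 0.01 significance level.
One-sample t-test:
H₀: μ = 51
H₁: μ ≠ 51
df = n - 1 = 44
t = (x̄ - μ₀) / (s/√n) = (51.29 - 51) / (17.02/√45) = 0.114
p-value = 0.9095

Since p-value > α = 0.01, we fail to reject H₀.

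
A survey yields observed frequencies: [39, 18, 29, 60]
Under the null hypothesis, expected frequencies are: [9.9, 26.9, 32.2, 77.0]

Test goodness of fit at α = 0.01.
Chi-square goodness of fit test:
H₀: observed counts match expected distribution
H₁: observed counts differ from expected distribution
df = k - 1 = 3
χ² = Σ(O - E)²/E
   = (39 - 9.9)²/9.9 + (18 - 26.9)²/26.9 + (29 - 32.2)²/32.2 + (60 - 77.0)²/77.0
   = 85.536 + 2.945 + 0.318 + 3.753
   = 92.55
p-value < 0.0001

Since p-value < α = 0.01, we reject H₀.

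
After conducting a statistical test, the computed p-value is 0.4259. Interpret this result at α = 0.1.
Since p = 0.4259 > α = 0.1, fail to reject H₀.
There is insufficient evidence to reject the null hypothesis; the result is not statistically significant at the 0.1 level.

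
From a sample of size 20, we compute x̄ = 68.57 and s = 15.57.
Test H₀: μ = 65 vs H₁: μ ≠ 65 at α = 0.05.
One-sample t-test:
H₀: μ = 65
H₁: μ ≠ 65
df = n - 1 = 19
t = (x̄ - μ₀) / (s/√n) = (68.57 - 65) / (15.57/√20) = 1.025
p-value = 0.3181

Since p-value > α = 0.05, we fail to reject H₀.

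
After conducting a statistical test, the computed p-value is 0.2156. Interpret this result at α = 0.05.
Since p = 0.2156 > α = 0.05, fail to reject H₀.
There is insufficient evidence to reject the null hypothesis; the result is not statistically significant at the 0.05 level.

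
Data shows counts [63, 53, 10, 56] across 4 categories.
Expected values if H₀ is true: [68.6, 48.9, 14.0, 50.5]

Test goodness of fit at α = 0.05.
Chi-square goodness of fit test:
H₀: observed counts match expected distribution
H₁: observed counts differ from expected distribution
df = k - 1 = 3
χ² = Σ(O - E)²/E
   = (63 - 68.6)²/68.6 + (53 - 48.9)²/48.9 + (10 - 14.0)²/14.0 + (56 - 50.5)²/50.5
   = 0.457 + 0.344 + 1.143 + 0.599
   = 2.54
p-value = 0.4676

Since p-value > α = 0.05, we fail to reject H₀.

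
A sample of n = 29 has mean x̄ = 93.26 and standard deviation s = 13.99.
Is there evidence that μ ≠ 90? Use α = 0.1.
One-sample t-test:
H₀: μ = 90
H₁: μ ≠ 90
df = n - 1 = 28
t = (x̄ - μ₀) / (s/√n) = (93.26 - 90) / (13.99/√29) = 1.255
p-value = 0.2199

Since p-value > α = 0.1, we fail to reject H₀.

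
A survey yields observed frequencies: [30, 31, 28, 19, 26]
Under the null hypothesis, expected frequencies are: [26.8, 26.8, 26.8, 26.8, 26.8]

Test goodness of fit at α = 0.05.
Chi-square goodness of fit test:
H₀: observed counts match expected distribution
H₁: observed counts differ from expected distribution
df = k - 1 = 4
χ² = Σ(O - E)²/E
   = (30 - 26.8)²/26.8 + (31 - 26.8)²/26.8 + (28 - 26.8)²/26.8 + (19 - 26.8)²/26.8 + (26 - 26.8)²/26.8
   = 0.382 + 0.658 + 0.054 + 2.270 + 0.024
   = 3.39
p-value = 0.4951

Since p-value > α = 0.05, we fail to reject H₀.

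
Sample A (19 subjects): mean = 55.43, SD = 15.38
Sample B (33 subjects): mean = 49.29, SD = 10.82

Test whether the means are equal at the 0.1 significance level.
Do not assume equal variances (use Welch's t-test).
Welch's two-sample t-test:
H₀: μ₁ = μ₂
H₁: μ₁ ≠ μ₂
s₁²/n₁ = 15.38²/19 = 12.4497,  s₂²/n₂ = 10.82²/33 = 3.5476
SE = √(s₁²/n₁ + s₂²/n₂) = √(12.4497 + 3.5476) = 3.9997
df (Welch-Satterthwaite) = (s₁²/n₁ + s₂²/n₂)² / [(s₁²/n₁)²/(n₁-1) + (s₂²/n₂)²/(n₂-1)] ≈ 28.42
t = (x̄₁ - x̄₂) / SE = (55.43 - 49.29) / 3.9997 = 6.14 / 3.9997 = 1.535
p-value = 0.1358

Since p-value > α = 0.1, we fail to reject H₀.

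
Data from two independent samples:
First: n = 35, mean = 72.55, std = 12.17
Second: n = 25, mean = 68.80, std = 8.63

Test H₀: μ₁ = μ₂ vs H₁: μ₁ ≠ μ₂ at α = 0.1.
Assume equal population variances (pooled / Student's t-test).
Student's two-sample t-test (equal variances):
H₀: μ₁ = μ₂
H₁: μ₁ ≠ μ₂
df = n₁ + n₂ - 2 = 58
Pooled variance s_p² = [(n₁-1)s₁² + (n₂-1)s₂²] / (n₁ + n₂ - 2) = [(34)(12.17²) + (24)(8.63²)] / 58 = 117.6405
SE = √(s_p²(1/n₁ + 1/n₂)) = √(117.6405 × (1/35 + 1/25)) = 2.8402
t = (x̄₁ - x̄₂) / SE = (72.55 - 68.80) / 2.8402 = 3.75 / 2.8402 = 1.320
p-value = 0.1919

Since p-value > α = 0.1, we fail to reject H₀.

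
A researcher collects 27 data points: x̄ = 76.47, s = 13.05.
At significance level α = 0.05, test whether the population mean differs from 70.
One-sample t-test:
H₀: μ = 70
H₁: μ ≠ 70
df = n - 1 = 26
t = (x̄ - μ₀) / (s/√n) = (76.47 - 70) / (13.05/√27) = 2.576
p-value = 0.0160

Since p-value < α = 0.05, we reject H₀.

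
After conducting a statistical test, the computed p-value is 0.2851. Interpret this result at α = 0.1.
Since p = 0.2851 > α = 0.1, fail to reject H₀.
There is insufficient evidence to reject the null hypothesis; the result is not statistically significant at the 0.1 level.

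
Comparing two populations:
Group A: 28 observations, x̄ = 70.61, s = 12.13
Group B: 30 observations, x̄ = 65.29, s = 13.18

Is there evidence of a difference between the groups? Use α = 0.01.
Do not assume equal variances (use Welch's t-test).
Welch's two-sample t-test:
H₀: μ₁ = μ₂
H₁: μ₁ ≠ μ₂
s₁²/n₁ = 12.13²/28 = 5.2549,  s₂²/n₂ = 13.18²/30 = 5.7904
SE = √(s₁²/n₁ + s₂²/n₂) = √(5.2549 + 5.7904) = 3.3234
df (Welch-Satterthwaite) = (s₁²/n₁ + s₂²/n₂)² / [(s₁²/n₁)²/(n₁-1) + (s₂²/n₂)²/(n₂-1)] ≈ 55.99
t = (x̄₁ - x̄₂) / SE = (70.61 - 65.29) / 3.3234 = 5.32 / 3.3234 = 1.601
p-value = 0.1151

Since p-value > α = 0.01, we fail to reject H₀.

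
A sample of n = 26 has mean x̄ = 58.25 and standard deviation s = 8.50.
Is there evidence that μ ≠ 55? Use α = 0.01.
One-sample t-test:
H₀: μ = 55
H₁: μ ≠ 55
df = n - 1 = 25
t = (x̄ - μ₀) / (s/√n) = (58.25 - 55) / (8.50/√26) = 1.950
p-value = 0.0625

Since p-value > α = 0.01, we fail to reject H₀.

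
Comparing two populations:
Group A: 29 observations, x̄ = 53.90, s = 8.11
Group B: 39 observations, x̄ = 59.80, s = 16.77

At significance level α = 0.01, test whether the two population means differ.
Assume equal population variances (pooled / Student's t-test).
Student's two-sample t-test (equal variances):
H₀: μ₁ = μ₂
H₁: μ₁ ≠ μ₂
df = n₁ + n₂ - 2 = 66
Pooled variance s_p² = [(n₁-1)s₁² + (n₂-1)s₂²] / (n₁ + n₂ - 2) = [(28)(8.11²) + (38)(16.77²)] / 66 = 189.8253
SE = √(s_p²(1/n₁ + 1/n₂)) = √(189.8253 × (1/29 + 1/39)) = 3.3783
t = (x̄₁ - x̄₂) / SE = (53.90 - 59.80) / 3.3783 = -5.90 / 3.3783 = -1.746
p-value = 0.0854

Since p-value > α = 0.01, we fail to reject H₀.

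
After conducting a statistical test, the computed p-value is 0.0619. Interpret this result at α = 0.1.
Since p = 0.0619 < α = 0.1, reject H₀.
There is sufficient evidence to reject the null hypothesis; the result is statistically significant at the 0.1 level.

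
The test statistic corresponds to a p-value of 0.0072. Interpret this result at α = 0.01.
Since p = 0.0072 < α = 0.01, reject H₀.
There is sufficient evidence to reject the null hypothesis; the result is statistically significant at the 0.01 level.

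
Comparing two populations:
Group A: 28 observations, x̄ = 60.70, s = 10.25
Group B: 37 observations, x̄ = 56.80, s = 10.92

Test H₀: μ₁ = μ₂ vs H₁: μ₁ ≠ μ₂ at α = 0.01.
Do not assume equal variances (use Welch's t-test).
Welch's two-sample t-test:
H₀: μ₁ = μ₂
H₁: μ₁ ≠ μ₂
s₁²/n₁ = 10.25²/28 = 3.7522,  s₂²/n₂ = 10.92²/37 = 3.2229
SE = √(s₁²/n₁ + s₂²/n₂) = √(3.7522 + 3.2229) = 2.6410
df (Welch-Satterthwaite) = (s₁²/n₁ + s₂²/n₂)² / [(s₁²/n₁)²/(n₁-1) + (s₂²/n₂)²/(n₂-1)] ≈ 60.07
t = (x̄₁ - x̄₂) / SE = (60.70 - 56.80) / 2.6410 = 3.90 / 2.6410 = 1.477
p-value = 0.1450

Since p-value > α = 0.01, we fail to reject H₀.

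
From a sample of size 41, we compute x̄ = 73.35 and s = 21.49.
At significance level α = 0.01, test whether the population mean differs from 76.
One-sample t-test:
H₀: μ = 76
H₁: μ ≠ 76
df = n - 1 = 40
t = (x̄ - μ₀) / (s/√n) = (73.35 - 76) / (21.49/√41) = -0.790
p-value = 0.4344

Since p-value > α = 0.01, we fail to reject H₀.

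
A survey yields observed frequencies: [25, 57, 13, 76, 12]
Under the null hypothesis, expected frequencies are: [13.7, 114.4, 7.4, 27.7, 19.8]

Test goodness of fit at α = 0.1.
Chi-square goodness of fit test:
H₀: observed counts match expected distribution
H₁: observed counts differ from expected distribution
df = k - 1 = 4
χ² = Σ(O - E)²/E
   = (25 - 13.7)²/13.7 + (57 - 114.4)²/114.4 + (13 - 7.4)²/7.4 + (76 - 27.7)²/27.7 + (12 - 19.8)²/19.8
   = 9.320 + 28.800 + 4.238 + 84.220 + 3.073
   = 129.65
p-value < 0.0001

Since p-value < α = 0.1, we reject H₀.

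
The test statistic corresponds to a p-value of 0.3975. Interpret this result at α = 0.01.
Since p = 0.3975 > α = 0.01, fail to reject H₀.
There is insufficient evidence to reject the null hypothesis; the result is not statistically significant at the 0.01 level.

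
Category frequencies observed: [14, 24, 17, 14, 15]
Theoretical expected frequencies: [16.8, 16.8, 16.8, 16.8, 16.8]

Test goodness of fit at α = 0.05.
Chi-square goodness of fit test:
H₀: observed counts match expected distribution
H₁: observed counts differ from expected distribution
df = k - 1 = 4
χ² = Σ(O - E)²/E
   = (14 - 16.8)²/16.8 + (24 - 16.8)²/16.8 + (17 - 16.8)²/16.8 + (14 - 16.8)²/16.8 + (15 - 16.8)²/16.8
   = 0.467 + 3.086 + 0.002 + 0.467 + 0.193
   = 4.21
p-value = 0.3778

Since p-value > α = 0.05, we fail to reject H₀.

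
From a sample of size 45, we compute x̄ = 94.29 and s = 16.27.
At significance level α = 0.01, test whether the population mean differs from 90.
One-sample t-test:
H₀: μ = 90
H₁: μ ≠ 90
df = n - 1 = 44
t = (x̄ - μ₀) / (s/√n) = (94.29 - 90) / (16.27/√45) = 1.769
p-value = 0.0839

Since p-value > α = 0.01, we fail to reject H₀.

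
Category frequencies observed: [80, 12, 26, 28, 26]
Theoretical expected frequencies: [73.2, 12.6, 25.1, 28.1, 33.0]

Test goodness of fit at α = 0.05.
Chi-square goodness of fit test:
H₀: observed counts match expected distribution
H₁: observed counts differ from expected distribution
df = k - 1 = 4
χ² = Σ(O - E)²/E
   = (80 - 73.2)²/73.2 + (12 - 12.6)²/12.6 + (26 - 25.1)²/25.1 + (28 - 28.1)²/28.1 + (26 - 33.0)²/33.0
   = 0.632 + 0.029 + 0.032 + 0.000 + 1.485
   = 2.18
p-value = 0.7031

Since p-value > α = 0.05, we fail to reject H₀.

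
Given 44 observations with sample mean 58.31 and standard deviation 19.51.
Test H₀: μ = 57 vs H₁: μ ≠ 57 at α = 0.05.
One-sample t-test:
H₀: μ = 57
H₁: μ ≠ 57
df = n - 1 = 43
t = (x̄ - μ₀) / (s/√n) = (58.31 - 57) / (19.51/√44) = 0.445
p-value = 0.6583

Since p-value > α = 0.05, we fail to reject H₀.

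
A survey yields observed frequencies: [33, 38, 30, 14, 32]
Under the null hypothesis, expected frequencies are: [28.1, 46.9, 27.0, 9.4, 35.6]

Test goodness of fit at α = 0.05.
Chi-square goodness of fit test:
H₀: observed counts match expected distribution
H₁: observed counts differ from expected distribution
df = k - 1 = 4
χ² = Σ(O - E)²/E
   = (33 - 28.1)²/28.1 + (38 - 46.9)²/46.9 + (30 - 27.0)²/27.0 + (14 - 9.4)²/9.4 + (32 - 35.6)²/35.6
   = 0.854 + 1.689 + 0.333 + 2.251 + 0.364
   = 5.49
p-value = 0.2405

Since p-value > α = 0.05, we fail to reject H₀.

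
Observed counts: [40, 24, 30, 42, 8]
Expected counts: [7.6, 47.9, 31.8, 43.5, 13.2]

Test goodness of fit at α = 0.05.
Chi-square goodness of fit test:
H₀: observed counts match expected distribution
H₁: observed counts differ from expected distribution
df = k - 1 = 4
χ² = Σ(O - E)²/E
   = (40 - 7.6)²/7.6 + (24 - 47.9)²/47.9 + (30 - 31.8)²/31.8 + (42 - 43.5)²/43.5 + (8 - 13.2)²/13.2
   = 138.126 + 11.925 + 0.102 + 0.052 + 2.048
   = 152.25
p-value < 0.0001

Since p-value < α = 0.05, we reject H₀.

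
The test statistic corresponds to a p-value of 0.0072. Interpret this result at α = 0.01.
Since p = 0.0072 < α = 0.01, reject H₀.
There is sufficient evidence to reject the null hypothesis; the result is statistically significant at the 0.01 level.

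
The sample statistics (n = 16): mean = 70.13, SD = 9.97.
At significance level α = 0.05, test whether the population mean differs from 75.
One-sample t-test:
H₀: μ = 75
H₁: μ ≠ 75
df = n - 1 = 15
t = (x̄ - μ₀) / (s/√n) = (70.13 - 75) / (9.97/√16) = -1.954
p-value = 0.0696

Since p-value > α = 0.05, we fail to reject H₀.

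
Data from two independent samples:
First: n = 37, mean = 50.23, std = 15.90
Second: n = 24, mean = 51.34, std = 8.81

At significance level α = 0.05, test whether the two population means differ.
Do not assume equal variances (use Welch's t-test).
Welch's two-sample t-test:
H₀: μ₁ = μ₂
H₁: μ₁ ≠ μ₂
s₁²/n₁ = 15.90²/37 = 6.8327,  s₂²/n₂ = 8.81²/24 = 3.2340
SE = √(s₁²/n₁ + s₂²/n₂) = √(6.8327 + 3.2340) = 3.1728
df (Welch-Satterthwaite) = (s₁²/n₁ + s₂²/n₂)² / [(s₁²/n₁)²/(n₁-1) + (s₂²/n₂)²/(n₂-1)] ≈ 57.86
t = (x̄₁ - x̄₂) / SE = (50.23 - 51.34) / 3.1728 = -1.11 / 3.1728 = -0.350
p-value = 0.7277

Since p-value > α = 0.05, we fail to reject H₀.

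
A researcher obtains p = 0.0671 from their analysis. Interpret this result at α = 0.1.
Since p = 0.0671 < α = 0.1, reject H₀.
There is sufficient evidence to reject the null hypothesis; the result is statistically significant at the 0.1 level.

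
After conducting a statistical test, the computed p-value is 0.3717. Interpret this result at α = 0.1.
Since p = 0.3717 > α = 0.1, fail to reject H₀.
There is insufficient evidence to reject the null hypothesis; the result is not statistically significant at the 0.1 level.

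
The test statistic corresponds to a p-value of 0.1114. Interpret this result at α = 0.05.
Since p = 0.1114 > α = 0.05, fail to reject H₀.
There is insufficient evidence to reject the null hypothesis; the result is not statistically significant at the 0.05 level.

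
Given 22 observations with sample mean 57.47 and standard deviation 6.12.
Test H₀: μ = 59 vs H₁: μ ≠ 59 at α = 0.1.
One-sample t-test:
H₀: μ = 59
H₁: μ ≠ 59
df = n - 1 = 21
t = (x̄ - μ₀) / (s/√n) = (57.47 - 59) / (6.12/√22) = -1.173
p-value = 0.2541

Since p-value > α = 0.1, we fail to reject H₀.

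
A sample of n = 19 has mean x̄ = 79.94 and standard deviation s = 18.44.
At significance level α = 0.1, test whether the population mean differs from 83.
One-sample t-test:
H₀: μ = 83
H₁: μ ≠ 83
df = n - 1 = 18
t = (x̄ - μ₀) / (s/√n) = (79.94 - 83) / (18.44/√19) = -0.723
p-value = 0.4788

Since p-value > α = 0.1, we fail to reject H₀.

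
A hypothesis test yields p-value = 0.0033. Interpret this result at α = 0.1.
Since p = 0.0033 < α = 0.1, reject H₀.
There is sufficient evidence to reject the null hypothesis; the result is statistically significant at the 0.1 level.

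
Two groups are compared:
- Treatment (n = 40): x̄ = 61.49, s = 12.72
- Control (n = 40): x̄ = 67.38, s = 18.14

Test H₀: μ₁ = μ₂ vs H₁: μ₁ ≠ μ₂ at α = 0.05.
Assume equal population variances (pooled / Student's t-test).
Student's two-sample t-test (equal variances):
H₀: μ₁ = μ₂
H₁: μ₁ ≠ μ₂
df = n₁ + n₂ - 2 = 78
Pooled variance s_p² = [(n₁-1)s₁² + (n₂-1)s₂²] / (n₁ + n₂ - 2) = [(39)(12.72²) + (39)(18.14²)] / 78 = 245.4290
SE = √(s_p²(1/n₁ + 1/n₂)) = √(245.4290 × (1/40 + 1/40)) = 3.5031
t = (x̄₁ - x̄₂) / SE = (61.49 - 67.38) / 3.5031 = -5.89 / 3.5031 = -1.681
p-value = 0.0967

Since p-value > α = 0.05, we fail to reject H₀.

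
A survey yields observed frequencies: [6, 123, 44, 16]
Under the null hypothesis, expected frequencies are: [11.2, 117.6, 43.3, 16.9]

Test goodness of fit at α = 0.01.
Chi-square goodness of fit test:
H₀: observed counts match expected distribution
H₁: observed counts differ from expected distribution
df = k - 1 = 3
χ² = Σ(O - E)²/E
   = (6 - 11.2)²/11.2 + (123 - 117.6)²/117.6 + (44 - 43.3)²/43.3 + (16 - 16.9)²/16.9
   = 2.414 + 0.248 + 0.011 + 0.048
   = 2.72
p-value = 0.4366

Since p-value > α = 0.01, we fail to reject H₀.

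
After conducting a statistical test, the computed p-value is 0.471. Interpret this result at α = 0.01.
Since p = 0.471 > α = 0.01, fail to reject H₀.
There is insufficient evidence to reject the null hypothesis; the result is not statistically significant at the 0.01 level.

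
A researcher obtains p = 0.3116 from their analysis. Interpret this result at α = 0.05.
Since p = 0.3116 > α = 0.05, fail to reject H₀.
There is insufficient evidence to reject the null hypothesis; the result is not statistically significant at the 0.05 level.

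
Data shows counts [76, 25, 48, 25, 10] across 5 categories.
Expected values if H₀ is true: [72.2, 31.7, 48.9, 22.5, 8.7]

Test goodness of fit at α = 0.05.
Chi-square goodness of fit test:
H₀: observed counts match expected distribution
H₁: observed counts differ from expected distribution
df = k - 1 = 4
χ² = Σ(O - E)²/E
   = (76 - 72.2)²/72.2 + (25 - 31.7)²/31.7 + (48 - 48.9)²/48.9 + (25 - 22.5)²/22.5 + (10 - 8.7)²/8.7
   = 0.200 + 1.416 + 0.017 + 0.278 + 0.194
   = 2.10
p-value = 0.7165

Since p-value > α = 0.05, we fail to reject H₀.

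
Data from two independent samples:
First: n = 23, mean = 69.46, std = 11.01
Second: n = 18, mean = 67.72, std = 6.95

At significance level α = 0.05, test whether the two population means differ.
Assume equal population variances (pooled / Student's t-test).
Student's two-sample t-test (equal variances):
H₀: μ₁ = μ₂
H₁: μ₁ ≠ μ₂
df = n₁ + n₂ - 2 = 39
Pooled variance s_p² = [(n₁-1)s₁² + (n₂-1)s₂²] / (n₁ + n₂ - 2) = [(22)(11.01²) + (17)(6.95²)] / 39 = 89.4355
SE = √(s_p²(1/n₁ + 1/n₂)) = √(89.4355 × (1/23 + 1/18)) = 2.9761
t = (x̄₁ - x̄₂) / SE = (69.46 - 67.72) / 2.9761 = 1.74 / 2.9761 = 0.585
p-value = 0.5621

Since p-value > α = 0.05, we fail to reject H₀.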